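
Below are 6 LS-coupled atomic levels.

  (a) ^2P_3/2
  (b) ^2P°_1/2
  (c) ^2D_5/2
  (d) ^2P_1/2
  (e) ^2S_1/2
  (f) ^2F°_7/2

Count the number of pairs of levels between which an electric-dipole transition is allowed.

(a)–(b): allowed.
(a)–(c): forbidden (parity).
(a)–(d): forbidden (parity).
(a)–(e): forbidden (parity).
(a)–(f): forbidden (ΔL, ΔJ).
(b)–(c): forbidden (ΔJ).
(b)–(d): allowed.
(b)–(e): allowed.
(b)–(f): forbidden (parity, ΔL, ΔJ).
(c)–(d): forbidden (parity, ΔJ).
(c)–(e): forbidden (parity, ΔL, ΔJ).
(c)–(f): allowed.
(d)–(e): forbidden (parity).
(d)–(f): forbidden (ΔL, ΔJ).
(e)–(f): forbidden (ΔL, ΔJ).
Allowed pairs: 4 of 15.

4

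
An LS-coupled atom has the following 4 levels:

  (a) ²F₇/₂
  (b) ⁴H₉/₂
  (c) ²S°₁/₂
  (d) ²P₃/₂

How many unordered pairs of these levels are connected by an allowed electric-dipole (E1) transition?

1

(a)–(b): forbidden (parity, ΔS, ΔL).
(a)–(c): forbidden (ΔL, ΔJ).
(a)–(d): forbidden (parity, ΔL, ΔJ).
(b)–(c): forbidden (ΔS, ΔL, ΔJ).
(b)–(d): forbidden (parity, ΔS, ΔL, ΔJ).
(c)–(d): allowed.
Allowed pairs: 1 of 6.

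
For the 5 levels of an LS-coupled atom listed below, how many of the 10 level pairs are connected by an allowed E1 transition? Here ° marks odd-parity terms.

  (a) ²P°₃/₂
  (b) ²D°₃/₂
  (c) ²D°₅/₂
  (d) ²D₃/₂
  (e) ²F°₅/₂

(a)–(b): forbidden (parity).
(a)–(c): forbidden (parity).
(a)–(d): allowed.
(a)–(e): forbidden (parity, ΔL).
(b)–(c): forbidden (parity).
(b)–(d): allowed.
(b)–(e): forbidden (parity).
(c)–(d): allowed.
(c)–(e): forbidden (parity).
(d)–(e): allowed.
Allowed pairs: 4 of 10.

4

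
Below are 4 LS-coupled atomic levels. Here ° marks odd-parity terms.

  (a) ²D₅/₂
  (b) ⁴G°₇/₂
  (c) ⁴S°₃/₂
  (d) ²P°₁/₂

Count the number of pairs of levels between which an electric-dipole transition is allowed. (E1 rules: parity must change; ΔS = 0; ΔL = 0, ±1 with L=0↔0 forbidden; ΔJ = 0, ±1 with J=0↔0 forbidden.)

0

(a)–(b): forbidden (ΔS, ΔL).
(a)–(c): forbidden (ΔS, ΔL).
(a)–(d): forbidden (ΔJ).
(b)–(c): forbidden (parity, ΔL, ΔJ).
(b)–(d): forbidden (parity, ΔS, ΔL, ΔJ).
(c)–(d): forbidden (parity, ΔS).
Allowed pairs: 0 of 6.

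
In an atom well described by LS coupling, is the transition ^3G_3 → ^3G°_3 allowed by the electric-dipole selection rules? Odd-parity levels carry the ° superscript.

Parity must change: even → odd — ok.
ΔS = 0: S: 1 → 1 — ok.
ΔL = 0, ±1 (not L=0↔0): L: 4 → 4, ΔL = +0 — ok.
ΔJ = 0, ±1 (not J=0↔0): J: 3 → 3, ΔJ = +0 — ok.
All four E1 rules are satisfied.

allowed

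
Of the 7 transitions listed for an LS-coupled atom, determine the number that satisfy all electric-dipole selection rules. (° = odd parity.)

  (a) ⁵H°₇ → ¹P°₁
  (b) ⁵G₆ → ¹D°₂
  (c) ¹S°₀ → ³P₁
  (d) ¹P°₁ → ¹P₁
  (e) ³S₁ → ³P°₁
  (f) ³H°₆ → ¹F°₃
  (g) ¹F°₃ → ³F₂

(a) forbidden (parity, ΔS, ΔL, ΔJ fail)
(b) forbidden (ΔS, ΔL, ΔJ fail)
(c) forbidden (ΔS fails)
(d) allowed
(e) allowed
(f) forbidden (parity, ΔS, ΔL, ΔJ fail)
(g) forbidden (ΔS fails)
Total allowed: 2 of 7.

2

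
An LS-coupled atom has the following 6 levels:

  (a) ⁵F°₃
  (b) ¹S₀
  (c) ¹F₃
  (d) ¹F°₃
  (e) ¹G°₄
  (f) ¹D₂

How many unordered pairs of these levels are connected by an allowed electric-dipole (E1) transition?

3

(a)–(b): forbidden (ΔS, ΔL, ΔJ).
(a)–(c): forbidden (ΔS).
(a)–(d): forbidden (parity, ΔS).
(a)–(e): forbidden (parity, ΔS).
(a)–(f): forbidden (ΔS).
(b)–(c): forbidden (parity, ΔL, ΔJ).
(b)–(d): forbidden (ΔL, ΔJ).
(b)–(e): forbidden (ΔL, ΔJ).
(b)–(f): forbidden (parity, ΔL, ΔJ).
(c)–(d): allowed.
(c)–(e): allowed.
(c)–(f): forbidden (parity).
(d)–(e): forbidden (parity).
(d)–(f): allowed.
(e)–(f): forbidden (ΔL, ΔJ).
Allowed pairs: 3 of 15.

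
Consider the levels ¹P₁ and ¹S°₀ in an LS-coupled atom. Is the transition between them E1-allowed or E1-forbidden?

allowed

Parity must change: even → odd — ok.
ΔS = 0: S: 0 → 0 — ok.
ΔL = 0, ±1 (not L=0↔0): L: 1 → 0, ΔL = -1 — ok.
ΔJ = 0, ±1 (not J=0↔0): J: 1 → 0, ΔJ = -1 — ok.
All four E1 rules are satisfied.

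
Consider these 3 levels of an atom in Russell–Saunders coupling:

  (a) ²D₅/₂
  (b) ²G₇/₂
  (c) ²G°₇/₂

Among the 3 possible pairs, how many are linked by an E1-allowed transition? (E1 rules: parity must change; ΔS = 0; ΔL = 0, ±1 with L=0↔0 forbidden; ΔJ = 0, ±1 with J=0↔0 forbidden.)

1

(a)–(b): forbidden (parity, ΔL).
(a)–(c): forbidden (ΔL).
(b)–(c): allowed.
Allowed pairs: 1 of 3.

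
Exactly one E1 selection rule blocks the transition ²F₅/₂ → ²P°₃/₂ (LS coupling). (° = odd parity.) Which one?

the ΔL = 0, ±1 rule

Reading off the term symbols: S 1/2→1/2, L 3→1, J 5/2→3/2, parity even→odd.
ΔL = 0, ±1 (not L=0↔0): L: 3 → 1, ΔL = -2 — violated.
ΔS = 0: S: 1/2 → 1/2 — satisfied.
ΔJ = 0, ±1 (not J=0↔0): J: 5/2 → 3/2, ΔJ = -1 — satisfied.
Parity must change: even → odd — satisfied.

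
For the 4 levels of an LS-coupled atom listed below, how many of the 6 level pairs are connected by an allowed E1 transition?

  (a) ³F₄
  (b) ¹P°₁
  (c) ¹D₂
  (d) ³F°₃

2

(a)–(b): forbidden (ΔS, ΔL, ΔJ).
(a)–(c): forbidden (parity, ΔS, ΔJ).
(a)–(d): allowed.
(b)–(c): allowed.
(b)–(d): forbidden (parity, ΔS, ΔL, ΔJ).
(c)–(d): forbidden (ΔS).
Allowed pairs: 2 of 6.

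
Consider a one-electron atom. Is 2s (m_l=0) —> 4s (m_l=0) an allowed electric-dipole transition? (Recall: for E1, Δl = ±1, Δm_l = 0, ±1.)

Δl = 0 − 0 = +0; the E1 rule Δl = ±1 is fails.
Δm_l = 0 − (0) = +0. E1 requires Δm_l = 0, ±1: passes.
The transition is electric-dipole forbidden.

forbidden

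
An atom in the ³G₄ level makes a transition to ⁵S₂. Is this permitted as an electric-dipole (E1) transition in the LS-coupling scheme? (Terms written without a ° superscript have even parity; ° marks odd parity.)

forbidden

Reading off the term symbols: S 1→2, L 4→0, J 4→2, parity even→even.
Parity must change: even → even — fails.
ΔS = 0: S: 1 → 2 — fails.
ΔJ = 0, ±1 (not J=0↔0): J: 4 → 2, ΔJ = -2 — fails.
ΔL = 0, ±1 (not L=0↔0): L: 4 → 0, ΔL = -4 — fails.
Rule(s) violated: parity, ΔS, ΔL, ΔJ.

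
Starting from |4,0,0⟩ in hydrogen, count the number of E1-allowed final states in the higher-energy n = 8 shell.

E1 requires Δl = ±1, so l_f ∈ {-1, 1}; with 0 ≤ l_f ≤ n_f−1 = 7, the allowed l_f values are {1}.
For l_f = 1: m_f ∈ {m_i−1, m_i, m_i+1} ∩ [−1, 1] = {-1, 0, 1} → 3 states.
Total: 3.

3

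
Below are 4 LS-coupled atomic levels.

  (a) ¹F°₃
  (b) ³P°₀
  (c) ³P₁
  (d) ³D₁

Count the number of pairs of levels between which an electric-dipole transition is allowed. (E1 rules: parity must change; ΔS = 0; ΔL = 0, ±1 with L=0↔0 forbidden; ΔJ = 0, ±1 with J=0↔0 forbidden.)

2

(a)–(b): forbidden (parity, ΔS, ΔL, ΔJ).
(a)–(c): forbidden (ΔS, ΔL, ΔJ).
(a)–(d): forbidden (ΔS, ΔJ).
(b)–(c): allowed.
(b)–(d): allowed.
(c)–(d): forbidden (parity).
Allowed pairs: 2 of 6.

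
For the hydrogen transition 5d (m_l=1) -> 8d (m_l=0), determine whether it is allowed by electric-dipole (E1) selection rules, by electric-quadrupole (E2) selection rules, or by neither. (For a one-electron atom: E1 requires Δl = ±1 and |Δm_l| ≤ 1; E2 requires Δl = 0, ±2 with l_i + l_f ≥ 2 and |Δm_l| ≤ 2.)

Δl = 2 − 2 = +0; l_i + l_f = 4.
Δm_l = -1.
E1 (Δl = ±1, |Δm_l| ≤ 1): not satisfied.
E2 (Δl = 0,±2, l_i+l_f ≥ 2, |Δm_l| ≤ 2): satisfied.

E2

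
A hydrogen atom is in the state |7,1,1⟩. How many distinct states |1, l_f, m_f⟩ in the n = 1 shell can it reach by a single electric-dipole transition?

1

E1 requires Δl = ±1, so l_f ∈ {0, 2}; with 0 ≤ l_f ≤ n_f−1 = 0, the allowed l_f values are {0}.
For l_f = 0: m_f ∈ {m_i−1, m_i, m_i+1} ∩ [−0, 0] = {0} → 1 state.
Total: 1.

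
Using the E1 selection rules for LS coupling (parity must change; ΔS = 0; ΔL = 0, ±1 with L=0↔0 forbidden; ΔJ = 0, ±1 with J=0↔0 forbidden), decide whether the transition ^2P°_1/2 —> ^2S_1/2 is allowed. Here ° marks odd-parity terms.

allowed

Reading off the term symbols: S 1/2→1/2, L 1→0, J 1/2→1/2, parity odd→even.
Parity must change: odd → even — ✓.
ΔS = 0: S: 1/2 → 1/2 — ✓.
ΔL = 0, ±1 (not L=0↔0): L: 1 → 0, ΔL = -1 — ✓.
ΔJ = 0, ±1 (not J=0↔0): J: 1/2 → 1/2, ΔJ = +0 — ✓.
All four E1 rules are satisfied.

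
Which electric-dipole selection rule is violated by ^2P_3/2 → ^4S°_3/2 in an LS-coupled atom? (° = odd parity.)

the ΔS = 0 rule

Parity must change: even → odd — satisfied.
ΔS = 0: S: 1/2 → 3/2 — violated.
ΔL = 0, ±1 (not L=0↔0): L: 1 → 0, ΔL = -1 — satisfied.
ΔJ = 0, ±1 (not J=0↔0): J: 3/2 → 3/2, ΔJ = +0 — satisfied.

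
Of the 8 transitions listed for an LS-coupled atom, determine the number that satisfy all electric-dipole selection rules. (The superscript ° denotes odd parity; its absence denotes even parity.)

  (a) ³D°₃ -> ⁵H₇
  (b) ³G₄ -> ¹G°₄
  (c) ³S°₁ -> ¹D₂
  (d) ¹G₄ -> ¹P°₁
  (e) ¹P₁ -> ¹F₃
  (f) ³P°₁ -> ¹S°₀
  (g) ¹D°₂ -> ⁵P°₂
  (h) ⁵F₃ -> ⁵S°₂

0

(a) forbidden (ΔS, ΔL, ΔJ fail)
(b) forbidden (ΔS fails)
(c) forbidden (ΔS, ΔL fail)
(d) forbidden (ΔL, ΔJ fail)
(e) forbidden (parity, ΔL, ΔJ fail)
(f) forbidden (parity, ΔS fail)
(g) forbidden (parity, ΔS fail)
(h) forbidden (ΔL fails)
Total allowed: 0 of 8.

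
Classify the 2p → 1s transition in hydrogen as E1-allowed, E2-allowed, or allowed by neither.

Δl = 0 − 1 = -1; l_i + l_f = 1.
E1 (Δl = ±1): satisfied.
E2 (Δl = 0,±2, l_i+l_f ≥ 2): not satisfied.

E1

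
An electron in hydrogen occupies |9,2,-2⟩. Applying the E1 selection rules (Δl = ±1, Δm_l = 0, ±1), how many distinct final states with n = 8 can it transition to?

4

E1 requires Δl = ±1, so l_f ∈ {1, 3}; with 0 ≤ l_f ≤ n_f−1 = 7, the allowed l_f values are {1, 3}.
For l_f = 1: m_f ∈ {m_i−1, m_i, m_i+1} ∩ [−1, 1] = {-1} → 1 state.
For l_f = 3: m_f ∈ {m_i−1, m_i, m_i+1} ∩ [−3, 3] = {-3, -2, -1} → 3 states.
Total: 4.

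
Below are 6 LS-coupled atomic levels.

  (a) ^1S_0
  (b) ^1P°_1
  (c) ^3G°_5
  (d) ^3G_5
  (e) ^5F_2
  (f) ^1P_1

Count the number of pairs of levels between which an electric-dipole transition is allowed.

3

(a)–(b): allowed.
(a)–(c): forbidden (ΔS, ΔL, ΔJ).
(a)–(d): forbidden (parity, ΔS, ΔL, ΔJ).
(a)–(e): forbidden (parity, ΔS, ΔL, ΔJ).
(a)–(f): forbidden (parity).
(b)–(c): forbidden (parity, ΔS, ΔL, ΔJ).
(b)–(d): forbidden (ΔS, ΔL, ΔJ).
(b)–(e): forbidden (ΔS, ΔL).
(b)–(f): allowed.
(c)–(d): allowed.
(c)–(e): forbidden (ΔS, ΔJ).
(c)–(f): forbidden (ΔS, ΔL, ΔJ).
(d)–(e): forbidden (parity, ΔS, ΔJ).
(d)–(f): forbidden (parity, ΔS, ΔL, ΔJ).
(e)–(f): forbidden (parity, ΔS, ΔL).
Allowed pairs: 3 of 15.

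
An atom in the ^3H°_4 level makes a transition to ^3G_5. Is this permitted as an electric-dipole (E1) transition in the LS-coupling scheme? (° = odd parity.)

allowed

Parity must change: odd → even — satisfied.
ΔS = 0: S: 1 → 1 — satisfied.
ΔL = 0, ±1 (not L=0↔0): L: 5 → 4, ΔL = -1 — satisfied.
ΔJ = 0, ±1 (not J=0↔0): J: 4 → 5, ΔJ = +1 — satisfied.
All four E1 rules are satisfied.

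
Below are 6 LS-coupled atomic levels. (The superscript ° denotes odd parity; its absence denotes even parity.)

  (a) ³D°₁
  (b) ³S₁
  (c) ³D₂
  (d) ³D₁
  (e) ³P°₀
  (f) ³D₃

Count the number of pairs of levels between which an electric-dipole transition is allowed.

(a)–(b): forbidden (ΔL).
(a)–(c): allowed.
(a)–(d): allowed.
(a)–(e): forbidden (parity).
(a)–(f): forbidden (ΔJ).
(b)–(c): forbidden (parity, ΔL).
(b)–(d): forbidden (parity, ΔL).
(b)–(e): allowed.
(b)–(f): forbidden (parity, ΔL, ΔJ).
(c)–(d): forbidden (parity).
(c)–(e): forbidden (ΔJ).
(c)–(f): forbidden (parity).
(d)–(e): allowed.
(d)–(f): forbidden (parity, ΔJ).
(e)–(f): forbidden (ΔJ).
Allowed pairs: 4 of 15.

4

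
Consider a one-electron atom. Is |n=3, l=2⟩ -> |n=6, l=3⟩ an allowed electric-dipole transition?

Δl = 3 − 2 = +1; the E1 rule Δl = ±1 is ok.
All E1 selection rules are satisfied.

allowed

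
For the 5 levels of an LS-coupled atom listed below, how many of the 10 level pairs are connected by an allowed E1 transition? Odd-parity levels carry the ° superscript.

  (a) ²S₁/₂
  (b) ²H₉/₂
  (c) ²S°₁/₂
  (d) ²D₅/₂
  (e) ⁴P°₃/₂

0

(a)–(b): forbidden (parity, ΔL, ΔJ).
(a)–(c): forbidden (ΔL).
(a)–(d): forbidden (parity, ΔL, ΔJ).
(a)–(e): forbidden (ΔS).
(b)–(c): forbidden (ΔL, ΔJ).
(b)–(d): forbidden (parity, ΔL, ΔJ).
(b)–(e): forbidden (ΔS, ΔL, ΔJ).
(c)–(d): forbidden (ΔL, ΔJ).
(c)–(e): forbidden (parity, ΔS).
(d)–(e): forbidden (ΔS).
Allowed pairs: 0 of 10.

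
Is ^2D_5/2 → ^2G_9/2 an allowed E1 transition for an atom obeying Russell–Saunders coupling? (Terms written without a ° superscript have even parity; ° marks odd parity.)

forbidden

Initial level: S=1/2, L=2, J=5/2, parity even. Final level: S=1/2, L=4, J=9/2, parity even.
Parity must change: even → even — fails.
ΔS = 0: S: 1/2 → 1/2 — ok.
ΔL = 0, ±1 (not L=0↔0): L: 2 → 4, ΔL = +2 — fails.
ΔJ = 0, ±1 (not J=0↔0): J: 5/2 → 9/2, ΔJ = +2 — fails.
Rule(s) violated: parity, ΔL, ΔJ.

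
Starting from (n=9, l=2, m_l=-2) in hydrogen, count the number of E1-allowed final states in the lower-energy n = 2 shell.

1

E1 requires Δl = ±1, so l_f ∈ {1, 3}; with 0 ≤ l_f ≤ n_f−1 = 1, the allowed l_f values are {1}.
For l_f = 1: m_f ∈ {m_i−1, m_i, m_i+1} ∩ [−1, 1] = {-1} → 1 state.
Total: 1.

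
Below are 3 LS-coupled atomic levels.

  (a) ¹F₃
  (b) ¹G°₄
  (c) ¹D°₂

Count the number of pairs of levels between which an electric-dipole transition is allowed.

(a)–(b): allowed.
(a)–(c): allowed.
(b)–(c): forbidden (parity, ΔL, ΔJ).
Allowed pairs: 2 of 3.

2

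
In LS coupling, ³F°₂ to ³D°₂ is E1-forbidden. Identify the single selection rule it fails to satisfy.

parity

Reading off the term symbols: S 1→1, L 3→2, J 2→2, parity odd→odd.
ΔJ = 0, ±1 (not J=0↔0): J: 2 → 2, ΔJ = +0 — passes.
ΔL = 0, ±1 (not L=0↔0): L: 3 → 2, ΔL = -1 — passes.
Parity must change: odd → odd — fails.
ΔS = 0: S: 1 → 1 — passes.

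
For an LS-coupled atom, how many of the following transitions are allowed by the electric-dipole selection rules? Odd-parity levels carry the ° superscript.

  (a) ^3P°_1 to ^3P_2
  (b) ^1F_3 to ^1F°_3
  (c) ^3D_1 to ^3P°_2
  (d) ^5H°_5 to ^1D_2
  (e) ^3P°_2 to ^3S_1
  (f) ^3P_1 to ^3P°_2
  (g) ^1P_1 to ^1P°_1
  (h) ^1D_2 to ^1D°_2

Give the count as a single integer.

(a) allowed
(b) allowed
(c) allowed
(d) forbidden (ΔS, ΔL, ΔJ fail)
(e) allowed
(f) allowed
(g) allowed
(h) allowed
Total allowed: 7 of 8.

7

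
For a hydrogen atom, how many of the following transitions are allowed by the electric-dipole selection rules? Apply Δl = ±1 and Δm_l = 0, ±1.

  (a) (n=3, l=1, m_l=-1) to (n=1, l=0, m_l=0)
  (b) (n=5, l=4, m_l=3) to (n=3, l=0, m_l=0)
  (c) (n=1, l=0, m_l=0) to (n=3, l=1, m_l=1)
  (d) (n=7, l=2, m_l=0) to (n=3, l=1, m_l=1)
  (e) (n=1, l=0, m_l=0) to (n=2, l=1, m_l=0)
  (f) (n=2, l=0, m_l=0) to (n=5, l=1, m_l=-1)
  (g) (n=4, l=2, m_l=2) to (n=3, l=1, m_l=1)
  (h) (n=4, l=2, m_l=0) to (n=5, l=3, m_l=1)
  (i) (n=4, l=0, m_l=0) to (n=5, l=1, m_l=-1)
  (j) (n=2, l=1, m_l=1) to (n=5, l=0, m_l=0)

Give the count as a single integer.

(a) allowed
(b) forbidden — Δl = -4 (E1 requires Δl = ±1); Δm_l = -3 (E1 requires Δm_l = 0, ±1)
(c) allowed
(d) allowed
(e) allowed
(f) allowed
(g) allowed
(h) allowed
(i) allowed
(j) allowed
Total allowed: 9 of 10.

9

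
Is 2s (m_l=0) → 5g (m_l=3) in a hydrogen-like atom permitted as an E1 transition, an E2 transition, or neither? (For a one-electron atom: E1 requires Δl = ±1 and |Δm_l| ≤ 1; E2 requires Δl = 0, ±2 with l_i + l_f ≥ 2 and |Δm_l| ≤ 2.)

neither

Δl = 4 − 0 = +4; l_i + l_f = 4.
Δm_l = +3.
E1 (Δl = ±1, |Δm_l| ≤ 1): not satisfied.
E2 (Δl = 0,±2, l_i+l_f ≥ 2, |Δm_l| ≤ 2): not satisfied.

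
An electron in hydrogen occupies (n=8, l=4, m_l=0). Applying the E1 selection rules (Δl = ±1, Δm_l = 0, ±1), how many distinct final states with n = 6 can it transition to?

E1 requires Δl = ±1, so l_f ∈ {3, 5}; with 0 ≤ l_f ≤ n_f−1 = 5, the allowed l_f values are {3, 5}.
For l_f = 3: m_f ∈ {m_i−1, m_i, m_i+1} ∩ [−3, 3] = {-1, 0, 1} → 3 states.
For l_f = 5: m_f ∈ {m_i−1, m_i, m_i+1} ∩ [−5, 5] = {-1, 0, 1} → 3 states.
Total: 6.

6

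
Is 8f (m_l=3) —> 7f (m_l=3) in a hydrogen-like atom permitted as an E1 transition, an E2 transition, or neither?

E2

Δl = 3 − 3 = +0; l_i + l_f = 6.
Δm_l = +0.
E1 (Δl = ±1, |Δm_l| ≤ 1): not satisfied.
E2 (Δl = 0,±2, l_i+l_f ≥ 2, |Δm_l| ≤ 2): satisfied.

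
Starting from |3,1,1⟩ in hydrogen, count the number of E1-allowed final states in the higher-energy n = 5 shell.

4

E1 requires Δl = ±1, so l_f ∈ {0, 2}; with 0 ≤ l_f ≤ n_f−1 = 4, the allowed l_f values are {0, 2}.
For l_f = 0: m_f ∈ {m_i−1, m_i, m_i+1} ∩ [−0, 0] = {0} → 1 state.
For l_f = 2: m_f ∈ {m_i−1, m_i, m_i+1} ∩ [−2, 2] = {0, 1, 2} → 3 states.
Total: 4.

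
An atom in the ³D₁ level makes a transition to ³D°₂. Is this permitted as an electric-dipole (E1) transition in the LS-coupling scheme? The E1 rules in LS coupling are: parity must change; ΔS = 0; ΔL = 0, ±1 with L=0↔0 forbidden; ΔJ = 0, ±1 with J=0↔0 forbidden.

Reading off the term symbols: S 1→1, L 2→2, J 1→2, parity even→odd.
ΔL = 0, ±1 (not L=0↔0): L: 2 → 2, ΔL = +0 — satisfied.
ΔS = 0: S: 1 → 1 — satisfied.
Parity must change: even → odd — satisfied.
ΔJ = 0, ±1 (not J=0↔0): J: 1 → 2, ΔJ = +1 — satisfied.
All four E1 rules are satisfied.

allowed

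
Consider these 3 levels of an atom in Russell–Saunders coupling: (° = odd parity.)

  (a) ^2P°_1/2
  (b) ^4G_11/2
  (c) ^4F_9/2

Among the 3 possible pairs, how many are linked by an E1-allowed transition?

0

(a)–(b): forbidden (ΔS, ΔL, ΔJ).
(a)–(c): forbidden (ΔS, ΔL, ΔJ).
(b)–(c): forbidden (parity).
Allowed pairs: 0 of 3.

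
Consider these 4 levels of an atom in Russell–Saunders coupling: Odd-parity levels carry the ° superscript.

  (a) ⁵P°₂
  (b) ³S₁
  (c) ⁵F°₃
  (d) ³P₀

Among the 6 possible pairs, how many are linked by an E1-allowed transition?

(a)–(b): forbidden (ΔS).
(a)–(c): forbidden (parity, ΔL).
(a)–(d): forbidden (ΔS, ΔJ).
(b)–(c): forbidden (ΔS, ΔL, ΔJ).
(b)–(d): forbidden (parity).
(c)–(d): forbidden (ΔS, ΔL, ΔJ).
Allowed pairs: 0 of 6.

0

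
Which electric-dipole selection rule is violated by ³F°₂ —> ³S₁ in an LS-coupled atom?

Parity must change: odd → even — ✓.
ΔS = 0: S: 1 → 1 — ✓.
ΔL = 0, ±1 (not L=0↔0): L: 3 → 0, ΔL = -3 — ✗.
ΔJ = 0, ±1 (not J=0↔0): J: 2 → 1, ΔJ = -1 — ✓.

the ΔL = 0, ±1 rule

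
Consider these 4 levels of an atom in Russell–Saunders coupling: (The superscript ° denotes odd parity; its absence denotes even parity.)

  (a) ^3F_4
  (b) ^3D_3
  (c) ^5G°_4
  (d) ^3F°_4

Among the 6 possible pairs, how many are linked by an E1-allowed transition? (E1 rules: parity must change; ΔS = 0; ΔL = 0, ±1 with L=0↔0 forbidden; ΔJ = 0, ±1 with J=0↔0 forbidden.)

2

(a)–(b): forbidden (parity).
(a)–(c): forbidden (ΔS).
(a)–(d): allowed.
(b)–(c): forbidden (ΔS, ΔL).
(b)–(d): allowed.
(c)–(d): forbidden (parity, ΔS).
Allowed pairs: 2 of 6.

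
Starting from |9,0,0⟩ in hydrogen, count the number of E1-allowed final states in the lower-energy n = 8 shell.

3

E1 requires Δl = ±1, so l_f ∈ {-1, 1}; with 0 ≤ l_f ≤ n_f−1 = 7, the allowed l_f values are {1}.
For l_f = 1: m_f ∈ {m_i−1, m_i, m_i+1} ∩ [−1, 1] = {-1, 0, 1} → 3 states.
Total: 3.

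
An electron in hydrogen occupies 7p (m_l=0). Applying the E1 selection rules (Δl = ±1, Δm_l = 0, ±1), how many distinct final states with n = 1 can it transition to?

E1 requires Δl = ±1, so l_f ∈ {0, 2}; with 0 ≤ l_f ≤ n_f−1 = 0, the allowed l_f values are {0}.
For l_f = 0: m_f ∈ {m_i−1, m_i, m_i+1} ∩ [−0, 0] = {0} → 1 state.
Total: 1.

1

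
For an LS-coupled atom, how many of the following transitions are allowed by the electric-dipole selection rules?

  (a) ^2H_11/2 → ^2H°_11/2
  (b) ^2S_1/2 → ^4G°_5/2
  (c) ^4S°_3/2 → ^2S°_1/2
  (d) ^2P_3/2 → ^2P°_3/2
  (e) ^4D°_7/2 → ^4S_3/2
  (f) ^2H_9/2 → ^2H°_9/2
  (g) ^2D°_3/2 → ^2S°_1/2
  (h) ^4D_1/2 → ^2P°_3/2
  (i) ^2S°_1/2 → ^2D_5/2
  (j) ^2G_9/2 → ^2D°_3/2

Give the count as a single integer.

3

(a) allowed
(b) forbidden (ΔS, ΔL, ΔJ fail)
(c) forbidden (parity, ΔS, ΔL fail)
(d) allowed
(e) forbidden (ΔL, ΔJ fail)
(f) allowed
(g) forbidden (parity, ΔL fail)
(h) forbidden (ΔS fails)
(i) forbidden (ΔL, ΔJ fail)
(j) forbidden (ΔL, ΔJ fail)
Total allowed: 3 of 10.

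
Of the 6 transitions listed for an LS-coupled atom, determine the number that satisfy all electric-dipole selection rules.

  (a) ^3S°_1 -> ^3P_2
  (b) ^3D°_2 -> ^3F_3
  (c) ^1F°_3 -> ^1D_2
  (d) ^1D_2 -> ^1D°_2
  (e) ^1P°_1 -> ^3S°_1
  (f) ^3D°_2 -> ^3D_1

(a) allowed
(b) allowed
(c) allowed
(d) allowed
(e) forbidden (parity, ΔS fail)
(f) allowed
Total allowed: 5 of 6.

5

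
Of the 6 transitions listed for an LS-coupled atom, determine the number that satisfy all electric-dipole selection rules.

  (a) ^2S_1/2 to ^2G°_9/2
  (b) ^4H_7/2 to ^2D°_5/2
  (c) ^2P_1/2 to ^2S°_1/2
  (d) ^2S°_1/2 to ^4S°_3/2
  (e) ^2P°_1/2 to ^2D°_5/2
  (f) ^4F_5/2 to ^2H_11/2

(a) forbidden (ΔL, ΔJ fail)
(b) forbidden (ΔS, ΔL fail)
(c) allowed
(d) forbidden (parity, ΔS, ΔL fail)
(e) forbidden (parity, ΔJ fail)
(f) forbidden (parity, ΔS, ΔL, ΔJ fail)
Total allowed: 1 of 6.

1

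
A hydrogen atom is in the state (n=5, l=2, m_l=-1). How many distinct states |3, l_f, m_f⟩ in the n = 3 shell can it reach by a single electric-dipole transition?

E1 requires Δl = ±1, so l_f ∈ {1, 3}; with 0 ≤ l_f ≤ n_f−1 = 2, the allowed l_f values are {1}.
For l_f = 1: m_f ∈ {m_i−1, m_i, m_i+1} ∩ [−1, 1] = {-1, 0} → 2 states.
Total: 2.

2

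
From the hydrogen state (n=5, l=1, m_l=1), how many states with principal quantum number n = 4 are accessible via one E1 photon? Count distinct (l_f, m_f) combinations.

E1 requires Δl = ±1, so l_f ∈ {0, 2}; with 0 ≤ l_f ≤ n_f−1 = 3, the allowed l_f values are {0, 2}.
For l_f = 0: m_f ∈ {m_i−1, m_i, m_i+1} ∩ [−0, 0] = {0} → 1 state.
For l_f = 2: m_f ∈ {m_i−1, m_i, m_i+1} ∩ [−2, 2] = {0, 1, 2} → 3 states.
Total: 4.

4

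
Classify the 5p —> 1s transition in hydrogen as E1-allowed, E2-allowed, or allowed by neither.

Δl = 0 − 1 = -1; l_i + l_f = 1.
E1 (Δl = ±1): satisfied.
E2 (Δl = 0,±2, l_i+l_f ≥ 2): not satisfied.

E1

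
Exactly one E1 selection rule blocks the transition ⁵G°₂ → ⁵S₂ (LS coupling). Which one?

Reading off the term symbols: S 2→2, L 4→0, J 2→2, parity odd→even.
Parity must change: odd → even — passes.
ΔS = 0: S: 2 → 2 — passes.
ΔL = 0, ±1 (not L=0↔0): L: 4 → 0, ΔL = -4 — fails.
ΔJ = 0, ±1 (not J=0↔0): J: 2 → 2, ΔJ = +0 — passes.

the ΔL = 0, ±1 rule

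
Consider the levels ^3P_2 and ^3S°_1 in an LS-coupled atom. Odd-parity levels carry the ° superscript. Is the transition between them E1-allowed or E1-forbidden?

Reading off the term symbols: S 1→1, L 1→0, J 2→1, parity even→odd.
Parity must change: even → odd — ok.
ΔS = 0: S: 1 → 1 — ok.
ΔL = 0, ±1 (not L=0↔0): L: 1 → 0, ΔL = -1 — ok.
ΔJ = 0, ±1 (not J=0↔0): J: 2 → 1, ΔJ = -1 — ok.
All four E1 rules are satisfied.

allowed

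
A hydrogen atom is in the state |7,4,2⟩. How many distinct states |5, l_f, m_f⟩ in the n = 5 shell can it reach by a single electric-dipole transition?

E1 requires Δl = ±1, so l_f ∈ {3, 5}; with 0 ≤ l_f ≤ n_f−1 = 4, the allowed l_f values are {3}.
For l_f = 3: m_f ∈ {m_i−1, m_i, m_i+1} ∩ [−3, 3] = {1, 2, 3} → 3 states.
Total: 3.

3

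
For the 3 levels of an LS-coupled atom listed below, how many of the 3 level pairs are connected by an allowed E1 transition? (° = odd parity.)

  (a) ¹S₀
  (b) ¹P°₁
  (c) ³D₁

(a)–(b): allowed.
(a)–(c): forbidden (parity, ΔS, ΔL).
(b)–(c): forbidden (ΔS).
Allowed pairs: 1 of 3.

1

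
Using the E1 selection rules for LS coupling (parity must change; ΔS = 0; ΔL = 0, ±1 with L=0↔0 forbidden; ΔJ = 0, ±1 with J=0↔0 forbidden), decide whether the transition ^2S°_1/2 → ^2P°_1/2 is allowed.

forbidden

ΔL = 0, ±1 (not L=0↔0): L: 0 → 1, ΔL = +1 — ok.
Parity must change: odd → odd — fails.
ΔJ = 0, ±1 (not J=0↔0): J: 1/2 → 1/2, ΔJ = +0 — ok.
ΔS = 0: S: 1/2 → 1/2 — ok.
Rule(s) violated: parity.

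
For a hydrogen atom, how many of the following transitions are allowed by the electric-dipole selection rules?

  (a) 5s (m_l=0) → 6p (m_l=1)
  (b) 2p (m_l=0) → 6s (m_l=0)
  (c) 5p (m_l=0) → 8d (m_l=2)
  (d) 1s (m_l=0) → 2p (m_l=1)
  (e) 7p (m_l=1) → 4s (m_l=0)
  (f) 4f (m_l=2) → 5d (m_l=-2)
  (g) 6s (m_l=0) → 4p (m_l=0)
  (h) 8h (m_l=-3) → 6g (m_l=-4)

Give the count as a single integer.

(a) allowed
(b) allowed
(c) forbidden — Δm_l = +2 (E1 requires Δm_l = 0, ±1)
(d) allowed
(e) allowed
(f) forbidden — Δm_l = -4 (E1 requires Δm_l = 0, ±1)
(g) allowed
(h) allowed
Total allowed: 6 of 8.

6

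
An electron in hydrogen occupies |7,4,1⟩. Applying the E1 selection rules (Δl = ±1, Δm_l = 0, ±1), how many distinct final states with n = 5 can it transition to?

E1 requires Δl = ±1, so l_f ∈ {3, 5}; with 0 ≤ l_f ≤ n_f−1 = 4, the allowed l_f values are {3}.
For l_f = 3: m_f ∈ {m_i−1, m_i, m_i+1} ∩ [−3, 3] = {0, 1, 2} → 3 states.
Total: 3.

3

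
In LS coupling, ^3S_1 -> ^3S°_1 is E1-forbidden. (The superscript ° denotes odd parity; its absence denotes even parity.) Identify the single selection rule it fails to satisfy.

Initial level: S=1, L=0, J=1, parity even. Final level: S=1, L=0, J=1, parity odd.
Parity must change: even → odd — ok.
ΔS = 0: S: 1 → 1 — ok.
ΔL = 0, ±1 (not L=0↔0): L: 0 → 0, ΔL = +0 — fails.
ΔJ = 0, ±1 (not J=0↔0): J: 1 → 1, ΔJ = +0 — ok.

the L=0 ↔ L=0 exclusion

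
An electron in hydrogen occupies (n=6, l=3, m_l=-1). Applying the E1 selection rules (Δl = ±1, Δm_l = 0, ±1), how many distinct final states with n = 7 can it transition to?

6

E1 requires Δl = ±1, so l_f ∈ {2, 4}; with 0 ≤ l_f ≤ n_f−1 = 6, the allowed l_f values are {2, 4}.
For l_f = 2: m_f ∈ {m_i−1, m_i, m_i+1} ∩ [−2, 2] = {-2, -1, 0} → 3 states.
For l_f = 4: m_f ∈ {m_i−1, m_i, m_i+1} ∩ [−4, 4] = {-2, -1, 0} → 3 states.
Total: 6.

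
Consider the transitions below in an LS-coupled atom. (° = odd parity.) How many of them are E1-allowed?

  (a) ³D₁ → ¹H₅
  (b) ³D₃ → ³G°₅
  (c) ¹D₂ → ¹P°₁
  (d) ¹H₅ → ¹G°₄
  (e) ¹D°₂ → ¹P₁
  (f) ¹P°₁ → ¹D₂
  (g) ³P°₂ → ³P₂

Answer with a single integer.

(a) forbidden (parity, ΔS, ΔL, ΔJ fail)
(b) forbidden (ΔL, ΔJ fail)
(c) allowed
(d) allowed
(e) allowed
(f) allowed
(g) allowed
Total allowed: 5 of 7.

5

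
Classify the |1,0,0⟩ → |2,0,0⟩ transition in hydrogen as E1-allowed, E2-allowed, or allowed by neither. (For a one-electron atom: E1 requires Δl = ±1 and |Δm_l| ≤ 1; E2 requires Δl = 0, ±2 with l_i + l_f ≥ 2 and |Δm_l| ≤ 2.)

neither

Δl = 0 − 0 = +0; l_i + l_f = 0.
Δm_l = +0.
E1 (Δl = ±1, |Δm_l| ≤ 1): not satisfied.
E2 (Δl = 0,±2, l_i+l_f ≥ 2, |Δm_l| ≤ 2): not satisfied.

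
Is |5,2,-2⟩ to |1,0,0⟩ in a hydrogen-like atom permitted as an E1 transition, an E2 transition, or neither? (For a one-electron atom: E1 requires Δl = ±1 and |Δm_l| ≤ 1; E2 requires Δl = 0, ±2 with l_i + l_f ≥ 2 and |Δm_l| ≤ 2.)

E2

Δl = 0 − 2 = -2; l_i + l_f = 2.
Δm_l = +2.
E1 (Δl = ±1, |Δm_l| ≤ 1): not satisfied.
E2 (Δl = 0,±2, l_i+l_f ≥ 2, |Δm_l| ≤ 2): satisfied.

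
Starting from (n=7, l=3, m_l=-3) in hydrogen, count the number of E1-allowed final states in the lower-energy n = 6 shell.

4

E1 requires Δl = ±1, so l_f ∈ {2, 4}; with 0 ≤ l_f ≤ n_f−1 = 5, the allowed l_f values are {2, 4}.
For l_f = 2: m_f ∈ {m_i−1, m_i, m_i+1} ∩ [−2, 2] = {-2} → 1 state.
For l_f = 4: m_f ∈ {m_i−1, m_i, m_i+1} ∩ [−4, 4] = {-4, -3, -2} → 3 states.
Total: 4.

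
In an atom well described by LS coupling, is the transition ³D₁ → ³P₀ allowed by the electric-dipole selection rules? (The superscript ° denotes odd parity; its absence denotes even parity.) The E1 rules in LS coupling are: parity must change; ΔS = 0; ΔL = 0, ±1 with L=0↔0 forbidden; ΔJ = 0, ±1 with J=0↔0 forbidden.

forbidden

Initial level: S=1, L=2, J=1, parity even. Final level: S=1, L=1, J=0, parity even.
Parity must change: even → even — fails.
ΔL = 0, ±1 (not L=0↔0): L: 2 → 1, ΔL = -1 — passes.
ΔS = 0: S: 1 → 1 — passes.
ΔJ = 0, ±1 (not J=0↔0): J: 1 → 0, ΔJ = -1 — passes.
Rule(s) violated: parity.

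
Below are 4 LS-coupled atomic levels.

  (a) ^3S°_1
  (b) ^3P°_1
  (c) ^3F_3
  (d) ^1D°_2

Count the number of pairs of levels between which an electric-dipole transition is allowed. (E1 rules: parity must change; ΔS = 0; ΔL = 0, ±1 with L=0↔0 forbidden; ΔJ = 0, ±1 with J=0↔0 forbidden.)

(a)–(b): forbidden (parity).
(a)–(c): forbidden (ΔL, ΔJ).
(a)–(d): forbidden (parity, ΔS, ΔL).
(b)–(c): forbidden (ΔL, ΔJ).
(b)–(d): forbidden (parity, ΔS).
(c)–(d): forbidden (ΔS).
Allowed pairs: 0 of 6.

0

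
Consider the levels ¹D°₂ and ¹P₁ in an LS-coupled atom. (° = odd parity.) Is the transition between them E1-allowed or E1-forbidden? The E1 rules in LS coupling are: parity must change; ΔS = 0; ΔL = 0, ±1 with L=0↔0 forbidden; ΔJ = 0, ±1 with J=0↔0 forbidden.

allowed

Initial level: S=0, L=2, J=2, parity odd. Final level: S=0, L=1, J=1, parity even.
Parity must change: odd → even — ok.
ΔL = 0, ±1 (not L=0↔0): L: 2 → 1, ΔL = -1 — ok.
ΔS = 0: S: 0 → 0 — ok.
ΔJ = 0, ±1 (not J=0↔0): J: 2 → 1, ΔJ = -1 — ok.
All four E1 rules are satisfied.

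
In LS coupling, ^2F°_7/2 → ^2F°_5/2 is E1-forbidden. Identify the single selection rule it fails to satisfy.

parity

ΔL = 0, ±1 (not L=0↔0): L: 3 → 3, ΔL = +0 — ✓.
Parity must change: odd → odd — ✗.
ΔS = 0: S: 1/2 → 1/2 — ✓.
ΔJ = 0, ±1 (not J=0↔0): J: 7/2 → 5/2, ΔJ = -1 — ✓.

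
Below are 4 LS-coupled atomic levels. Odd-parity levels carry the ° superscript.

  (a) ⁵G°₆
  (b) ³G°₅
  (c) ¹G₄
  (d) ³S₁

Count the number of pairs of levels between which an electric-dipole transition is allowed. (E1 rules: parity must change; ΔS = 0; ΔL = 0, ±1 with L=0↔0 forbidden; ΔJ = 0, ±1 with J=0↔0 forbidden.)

0

(a)–(b): forbidden (parity, ΔS).
(a)–(c): forbidden (ΔS, ΔJ).
(a)–(d): forbidden (ΔS, ΔL, ΔJ).
(b)–(c): forbidden (ΔS).
(b)–(d): forbidden (ΔL, ΔJ).
(c)–(d): forbidden (parity, ΔS, ΔL, ΔJ).
Allowed pairs: 0 of 6.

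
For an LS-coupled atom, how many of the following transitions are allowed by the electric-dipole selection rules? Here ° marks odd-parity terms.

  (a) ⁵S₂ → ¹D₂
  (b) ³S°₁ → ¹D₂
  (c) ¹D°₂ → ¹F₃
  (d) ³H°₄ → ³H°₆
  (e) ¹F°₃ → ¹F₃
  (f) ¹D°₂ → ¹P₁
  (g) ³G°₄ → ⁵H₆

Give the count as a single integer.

3

(a) forbidden (parity, ΔS, ΔL fail)
(b) forbidden (ΔS, ΔL fail)
(c) allowed
(d) forbidden (parity, ΔJ fail)
(e) allowed
(f) allowed
(g) forbidden (ΔS, ΔJ fail)
Total allowed: 3 of 7.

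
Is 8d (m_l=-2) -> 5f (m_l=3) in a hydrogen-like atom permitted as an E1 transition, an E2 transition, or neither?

Δl = 3 − 2 = +1; l_i + l_f = 5.
Δm_l = +5.
E1 (Δl = ±1, |Δm_l| ≤ 1): not satisfied.
E2 (Δl = 0,±2, l_i+l_f ≥ 2, |Δm_l| ≤ 2): not satisfied.

neither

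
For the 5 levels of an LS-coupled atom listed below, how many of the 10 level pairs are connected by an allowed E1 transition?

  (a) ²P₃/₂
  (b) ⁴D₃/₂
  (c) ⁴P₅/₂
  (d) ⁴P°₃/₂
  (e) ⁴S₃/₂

(a)–(b): forbidden (parity, ΔS).
(a)–(c): forbidden (parity, ΔS).
(a)–(d): forbidden (ΔS).
(a)–(e): forbidden (parity, ΔS).
(b)–(c): forbidden (parity).
(b)–(d): allowed.
(b)–(e): forbidden (parity, ΔL).
(c)–(d): allowed.
(c)–(e): forbidden (parity).
(d)–(e): allowed.
Allowed pairs: 3 of 10.

3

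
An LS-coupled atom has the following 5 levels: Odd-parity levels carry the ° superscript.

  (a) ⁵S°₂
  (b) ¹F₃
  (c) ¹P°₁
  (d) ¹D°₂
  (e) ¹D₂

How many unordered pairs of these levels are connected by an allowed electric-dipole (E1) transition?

(a)–(b): forbidden (ΔS, ΔL).
(a)–(c): forbidden (parity, ΔS).
(a)–(d): forbidden (parity, ΔS, ΔL).
(a)–(e): forbidden (ΔS, ΔL).
(b)–(c): forbidden (ΔL, ΔJ).
(b)–(d): allowed.
(b)–(e): forbidden (parity).
(c)–(d): forbidden (parity).
(c)–(e): allowed.
(d)–(e): allowed.
Allowed pairs: 3 of 10.

3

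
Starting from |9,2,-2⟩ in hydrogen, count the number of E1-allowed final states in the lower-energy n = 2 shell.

E1 requires Δl = ±1, so l_f ∈ {1, 3}; with 0 ≤ l_f ≤ n_f−1 = 1, the allowed l_f values are {1}.
For l_f = 1: m_f ∈ {m_i−1, m_i, m_i+1} ∩ [−1, 1] = {-1} → 1 state.
Total: 1.

1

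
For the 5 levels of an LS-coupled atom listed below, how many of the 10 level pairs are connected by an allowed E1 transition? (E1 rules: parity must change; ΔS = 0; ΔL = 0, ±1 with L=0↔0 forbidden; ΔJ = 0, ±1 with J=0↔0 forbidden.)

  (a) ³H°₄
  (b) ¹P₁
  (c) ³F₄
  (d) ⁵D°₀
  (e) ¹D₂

(a)–(b): forbidden (ΔS, ΔL, ΔJ).
(a)–(c): forbidden (ΔL).
(a)–(d): forbidden (parity, ΔS, ΔL, ΔJ).
(a)–(e): forbidden (ΔS, ΔL, ΔJ).
(b)–(c): forbidden (parity, ΔS, ΔL, ΔJ).
(b)–(d): forbidden (ΔS).
(b)–(e): forbidden (parity).
(c)–(d): forbidden (ΔS, ΔJ).
(c)–(e): forbidden (parity, ΔS, ΔJ).
(d)–(e): forbidden (ΔS, ΔJ).
Allowed pairs: 0 of 10.

0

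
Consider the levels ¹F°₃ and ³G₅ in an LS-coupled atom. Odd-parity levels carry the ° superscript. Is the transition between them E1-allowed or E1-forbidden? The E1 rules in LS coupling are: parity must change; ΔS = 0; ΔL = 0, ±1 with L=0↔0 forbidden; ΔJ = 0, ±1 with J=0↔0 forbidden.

Initial level: S=0, L=3, J=3, parity odd. Final level: S=1, L=4, J=5, parity even.
ΔL = 0, ±1 (not L=0↔0): L: 3 → 4, ΔL = +1 — satisfied.
ΔS = 0: S: 0 → 1 — violated.
ΔJ = 0, ±1 (not J=0↔0): J: 3 → 5, ΔJ = +2 — violated.
Parity must change: odd → even — satisfied.
Rule(s) violated: ΔS, ΔJ.

forbidden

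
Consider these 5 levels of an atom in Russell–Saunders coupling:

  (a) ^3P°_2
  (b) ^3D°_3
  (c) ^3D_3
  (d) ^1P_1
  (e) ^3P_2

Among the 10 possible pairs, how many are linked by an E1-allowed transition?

(a)–(b): forbidden (parity).
(a)–(c): allowed.
(a)–(d): forbidden (ΔS).
(a)–(e): allowed.
(b)–(c): allowed.
(b)–(d): forbidden (ΔS, ΔJ).
(b)–(e): allowed.
(c)–(d): forbidden (parity, ΔS, ΔJ).
(c)–(e): forbidden (parity).
(d)–(e): forbidden (parity, ΔS).
Allowed pairs: 4 of 10.

4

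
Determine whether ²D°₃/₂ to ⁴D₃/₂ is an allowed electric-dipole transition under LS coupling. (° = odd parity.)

Parity must change: odd → even — satisfied.
ΔS = 0: S: 1/2 → 3/2 — violated.
ΔL = 0, ±1 (not L=0↔0): L: 2 → 2, ΔL = +0 — satisfied.
ΔJ = 0, ±1 (not J=0↔0): J: 3/2 → 3/2, ΔJ = +0 — satisfied.
Rule(s) violated: ΔS.

forbidden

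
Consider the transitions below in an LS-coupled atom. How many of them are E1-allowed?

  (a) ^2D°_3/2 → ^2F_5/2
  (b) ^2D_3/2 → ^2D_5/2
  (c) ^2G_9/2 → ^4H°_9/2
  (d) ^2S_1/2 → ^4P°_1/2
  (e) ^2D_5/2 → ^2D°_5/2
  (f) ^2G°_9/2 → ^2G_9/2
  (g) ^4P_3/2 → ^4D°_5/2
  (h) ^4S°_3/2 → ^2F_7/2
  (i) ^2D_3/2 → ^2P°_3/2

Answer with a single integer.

5

(a) allowed
(b) forbidden (parity fails)
(c) forbidden (ΔS fails)
(d) forbidden (ΔS fails)
(e) allowed
(f) allowed
(g) allowed
(h) forbidden (ΔS, ΔL, ΔJ fail)
(i) allowed
Total allowed: 5 of 9.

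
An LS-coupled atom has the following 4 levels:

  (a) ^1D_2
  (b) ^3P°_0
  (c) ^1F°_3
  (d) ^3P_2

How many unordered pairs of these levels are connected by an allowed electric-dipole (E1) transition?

(a)–(b): forbidden (ΔS, ΔJ).
(a)–(c): allowed.
(a)–(d): forbidden (parity, ΔS).
(b)–(c): forbidden (parity, ΔS, ΔL, ΔJ).
(b)–(d): forbidden (ΔJ).
(c)–(d): forbidden (ΔS, ΔL).
Allowed pairs: 1 of 6.

1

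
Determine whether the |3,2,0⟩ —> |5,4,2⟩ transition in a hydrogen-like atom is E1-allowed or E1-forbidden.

forbidden

l: 2 → 4 (Δl = +2). Δl = ±1 fails.
m_l: 0 → 2 (Δm_l = +2). |Δm_l| ≤ 1 fails.
The transition is electric-dipole forbidden.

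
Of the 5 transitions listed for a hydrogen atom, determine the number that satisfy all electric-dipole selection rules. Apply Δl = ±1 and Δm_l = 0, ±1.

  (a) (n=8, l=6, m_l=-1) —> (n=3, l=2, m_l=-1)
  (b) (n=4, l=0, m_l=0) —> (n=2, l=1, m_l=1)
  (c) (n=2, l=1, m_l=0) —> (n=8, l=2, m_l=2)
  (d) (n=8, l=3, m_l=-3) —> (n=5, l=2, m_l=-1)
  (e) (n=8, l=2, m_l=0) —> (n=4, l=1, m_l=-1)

(a) forbidden — Δl = -4 (E1 requires Δl = ±1)
(b) allowed
(c) forbidden — Δm_l = +2 (E1 requires Δm_l = 0, ±1)
(d) forbidden — Δm_l = +2 (E1 requires Δm_l = 0, ±1)
(e) allowed
Total allowed: 2 of 5.

2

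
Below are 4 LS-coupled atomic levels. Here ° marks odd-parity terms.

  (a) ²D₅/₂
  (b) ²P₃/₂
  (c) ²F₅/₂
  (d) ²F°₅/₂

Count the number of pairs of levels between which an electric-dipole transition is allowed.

2

(a)–(b): forbidden (parity).
(a)–(c): forbidden (parity).
(a)–(d): allowed.
(b)–(c): forbidden (parity, ΔL).
(b)–(d): forbidden (ΔL).
(c)–(d): allowed.
Allowed pairs: 2 of 6.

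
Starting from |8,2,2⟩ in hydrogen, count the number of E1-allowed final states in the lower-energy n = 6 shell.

E1 requires Δl = ±1, so l_f ∈ {1, 3}; with 0 ≤ l_f ≤ n_f−1 = 5, the allowed l_f values are {1, 3}.
For l_f = 1: m_f ∈ {m_i−1, m_i, m_i+1} ∩ [−1, 1] = {1} → 1 state.
For l_f = 3: m_f ∈ {m_i−1, m_i, m_i+1} ∩ [−3, 3] = {1, 2, 3} → 3 states.
Total: 4.

4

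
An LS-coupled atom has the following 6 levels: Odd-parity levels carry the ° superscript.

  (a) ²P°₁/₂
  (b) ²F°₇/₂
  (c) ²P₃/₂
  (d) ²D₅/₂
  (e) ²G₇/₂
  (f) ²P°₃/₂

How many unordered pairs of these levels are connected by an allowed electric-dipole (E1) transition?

5

(a)–(b): forbidden (parity, ΔL, ΔJ).
(a)–(c): allowed.
(a)–(d): forbidden (ΔJ).
(a)–(e): forbidden (ΔL, ΔJ).
(a)–(f): forbidden (parity).
(b)–(c): forbidden (ΔL, ΔJ).
(b)–(d): allowed.
(b)–(e): allowed.
(b)–(f): forbidden (parity, ΔL, ΔJ).
(c)–(d): forbidden (parity).
(c)–(e): forbidden (parity, ΔL, ΔJ).
(c)–(f): allowed.
(d)–(e): forbidden (parity, ΔL).
(d)–(f): allowed.
(e)–(f): forbidden (ΔL, ΔJ).
Allowed pairs: 5 of 15.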